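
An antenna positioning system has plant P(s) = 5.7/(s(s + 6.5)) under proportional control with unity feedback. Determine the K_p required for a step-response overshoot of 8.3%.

K_p = 4.81

From %OS = 100·exp(−πζ/√(1−ζ²)) = 8.3%, ζ = −ln(0.083)/√(π²+ln²(0.083)) = 0.621.
Characteristic equation s² + 6.5s + 5.7K_p = 0 gives ζ = 6.5/(2√(5.7K_p)).
Setting ζ = 0.621: √(5.7K_p) = 6.5/(2·0.621) = 5.234, so K_p = 27.39/5.7 = 4.81.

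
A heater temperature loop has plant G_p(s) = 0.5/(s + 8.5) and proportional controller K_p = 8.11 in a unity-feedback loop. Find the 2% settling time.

Closed-loop transfer function: T(s) = K_p·G_p(s)/(1 + K_p·G_p(s)) = 4.055/(s + 8.5 + 4.055) = 4.055/(s + 12.55).
Time constant τ = 1/12.55 = 0.07965 s, so the 2% settling time is about 4τ = 0.319 s.

T_s ≈ 0.319 s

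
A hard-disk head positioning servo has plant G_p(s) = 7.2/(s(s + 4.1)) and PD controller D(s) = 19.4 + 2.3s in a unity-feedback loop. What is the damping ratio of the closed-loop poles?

ζ = 0.874

Forward path: (19.4 + 2.3s)·7.2/(s(s+4.1)). The closed-loop characteristic equation is s² + (4.1 + 7.2·2.3)s + 7.2·19.4 = 0.
That is s² + 20.66s + 139.7 = 0, so ω_n = 11.82 rad/s and ζ = 20.66/(2·11.82) = 0.874.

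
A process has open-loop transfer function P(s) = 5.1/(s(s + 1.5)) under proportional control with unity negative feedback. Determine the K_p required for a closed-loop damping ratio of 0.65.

Closed-loop characteristic equation: s² + 1.5s + K_p·5.1 = 0.
So ω_n = √(5.1K_p) and 2ζω_n = 1.5, giving ζ = 1.5/(2√(5.1K_p)).
Setting ζ = 0.65: √(5.1K_p) = 1.5/(2·0.65) = 1.154, so K_p = 1.331/5.1 = 0.261.

K_p = 0.261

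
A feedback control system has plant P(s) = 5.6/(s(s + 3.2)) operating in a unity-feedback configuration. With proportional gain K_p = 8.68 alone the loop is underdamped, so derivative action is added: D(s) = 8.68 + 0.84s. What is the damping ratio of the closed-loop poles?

ζ = 0.567

Forward path: (8.68 + 0.84s)·5.6/(s(s+3.2)). The closed-loop characteristic equation is s² + (3.2 + 5.6·0.84)s + 5.6·8.68 = 0.
That is s² + 7.904s + 48.61 = 0, so ω_n = 6.972 rad/s and ζ = 7.904/(2·6.972) = 0.5668.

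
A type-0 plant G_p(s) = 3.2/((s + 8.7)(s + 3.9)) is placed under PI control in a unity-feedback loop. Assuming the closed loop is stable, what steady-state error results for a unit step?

The PI controller's integrator makes the forward path type 1, so e_ss to a step is zero.

0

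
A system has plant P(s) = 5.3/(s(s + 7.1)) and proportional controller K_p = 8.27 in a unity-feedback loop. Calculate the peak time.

T_p = 0.562 s

From 1 + K_pP(s) = 0: s² + 7.1s + 43.83 = 0 ⇒ ω_n = 6.62, ζ = 0.5362.
Damped frequency ω_d = ω_n√(1−ζ²) = 5.588 rad/s, so peak time T_p = π/ω_d = 0.562 s.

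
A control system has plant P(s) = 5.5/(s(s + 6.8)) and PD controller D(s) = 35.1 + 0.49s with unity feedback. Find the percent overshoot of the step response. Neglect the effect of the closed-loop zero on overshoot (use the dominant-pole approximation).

31.9%

Forward path: (35.1 + 0.49s)·5.5/(s(s+6.8)). The closed-loop characteristic equation is s² + (6.8 + 5.5·0.49)s + 5.5·35.1 = 0.
That is s² + 9.495s + 193.1 = 0, so ω_n = 13.89 rad/s and ζ = 9.495/(2·13.89) = 0.3417.
%OS = 100·exp(−πζ/√(1−ζ²)) = 31.9%.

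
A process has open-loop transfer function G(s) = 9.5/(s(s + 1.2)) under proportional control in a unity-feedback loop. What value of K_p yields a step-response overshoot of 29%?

K_p = 0.282

From %OS = 100·exp(−πζ/√(1−ζ²)) = 29%, ζ = −ln(0.29)/√(π²+ln²(0.29)) = 0.3666.
Characteristic equation s² + 1.2s + 9.5K_p = 0 gives ζ = 1.2/(2√(9.5K_p)).
Setting ζ = 0.3666: √(9.5K_p) = 1.2/(2·0.3666) = 1.637, so K_p = 2.679/9.5 = 0.282.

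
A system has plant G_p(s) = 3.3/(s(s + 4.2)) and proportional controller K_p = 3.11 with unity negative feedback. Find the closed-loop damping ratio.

ζ = 0.656

With unity feedback the closed-loop characteristic equation is s² + 4.2s + 3.11·3.3 = s² + 4.2s + 10.26 = 0.
So ω_n² = 10.26 ⇒ ω_n = 3.204 rad/s, and ζ = 4.2/(2ω_n) = 0.656.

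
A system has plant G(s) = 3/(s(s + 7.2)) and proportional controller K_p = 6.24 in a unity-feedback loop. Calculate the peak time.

From 1 + K_pG(s) = 0: s² + 7.2s + 18.72 = 0 ⇒ ω_n = 4.327, ζ = 0.8321.
Damped frequency ω_d = ω_n√(1−ζ²) = 2.4 rad/s, so peak time T_p = π/ω_d = 1.31 s.

T_p = 1.31 s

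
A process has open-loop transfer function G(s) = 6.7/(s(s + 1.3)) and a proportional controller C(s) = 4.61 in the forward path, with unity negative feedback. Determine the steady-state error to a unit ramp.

The loop has one pole at the origin (type 1). Velocity error constant K_v = lim_{s→0} s·C(s)G(s) = 4.61·6.7/1.3 = 23.76.
Steady-state error to a unit ramp: e_ss = 1/K_v = 0.0421.

0.0421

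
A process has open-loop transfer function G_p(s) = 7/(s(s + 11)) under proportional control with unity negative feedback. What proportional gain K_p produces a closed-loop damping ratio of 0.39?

Closed-loop characteristic equation: s² + 11s + K_p·7 = 0.
So ω_n = √(7K_p) and 2ζω_n = 11, giving ζ = 11/(2√(7K_p)).
Setting ζ = 0.39: √(7K_p) = 11/(2·0.39) = 14.1, so K_p = 198.9/7 = 28.4.

K_p = 28.4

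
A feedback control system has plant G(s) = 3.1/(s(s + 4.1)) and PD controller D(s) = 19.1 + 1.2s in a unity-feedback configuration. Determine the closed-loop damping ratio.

ζ = 0.508

Forward path: (19.1 + 1.2s)·3.1/(s(s+4.1)). The closed-loop characteristic equation is s² + (4.1 + 3.1·1.2)s + 3.1·19.1 = 0.
That is s² + 7.82s + 59.21 = 0, so ω_n = 7.695 rad/s and ζ = 7.82/(2·7.695) = 0.5081.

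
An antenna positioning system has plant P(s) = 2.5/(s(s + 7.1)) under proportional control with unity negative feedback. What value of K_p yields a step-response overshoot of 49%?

K_p = 103

From %OS = 100·exp(−πζ/√(1−ζ²)) = 49%, ζ = −ln(0.49)/√(π²+ln²(0.49)) = 0.2214.
Characteristic equation s² + 7.1s + 2.5K_p = 0 gives ζ = 7.1/(2√(2.5K_p)).
Setting ζ = 0.2214: √(2.5K_p) = 7.1/(2·0.2214) = 16.03, so K_p = 257/2.5 = 103.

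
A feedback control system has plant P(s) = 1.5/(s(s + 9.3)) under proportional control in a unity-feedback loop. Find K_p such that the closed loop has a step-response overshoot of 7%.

K_p = 34.5

From %OS = 100·exp(−πζ/√(1−ζ²)) = 7%, ζ = −ln(0.07)/√(π²+ln²(0.07)) = 0.6461.
Characteristic equation s² + 9.3s + 1.5K_p = 0 gives ζ = 9.3/(2√(1.5K_p)).
Setting ζ = 0.6461: √(1.5K_p) = 9.3/(2·0.6461) = 7.197, so K_p = 51.8/1.5 = 34.5.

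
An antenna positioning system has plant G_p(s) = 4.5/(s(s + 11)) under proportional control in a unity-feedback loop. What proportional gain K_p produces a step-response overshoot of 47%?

K_p = 123

From %OS = 100·exp(−πζ/√(1−ζ²)) = 47%, ζ = −ln(0.47)/√(π²+ln²(0.47)) = 0.2337.
Characteristic equation s² + 11s + 4.5K_p = 0 gives ζ = 11/(2√(4.5K_p)).
Setting ζ = 0.2337: √(4.5K_p) = 11/(2·0.2337) = 23.54, so K_p = 554/4.5 = 123.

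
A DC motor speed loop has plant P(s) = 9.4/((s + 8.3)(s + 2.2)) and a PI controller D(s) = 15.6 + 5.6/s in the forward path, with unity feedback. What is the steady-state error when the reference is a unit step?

0

The open loop D(s)P(s) has a pole at the origin (type 1), so the static position error constant is infinite and e_ss = 1/(1+∞) = 0.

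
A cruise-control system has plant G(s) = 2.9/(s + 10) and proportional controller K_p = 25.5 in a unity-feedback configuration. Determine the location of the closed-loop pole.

s = -83.95

Closed-loop transfer function: T(s) = K_p·G(s)/(1 + K_p·G(s)) = 73.95/(s + 10 + 73.95) = 73.95/(s + 83.95).
The closed-loop pole is at s = −83.95.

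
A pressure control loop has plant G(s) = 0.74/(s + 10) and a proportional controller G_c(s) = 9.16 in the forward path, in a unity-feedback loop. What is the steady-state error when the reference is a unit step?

The loop is type 0. Static position error constant K_pos = G_c(0)·G(0) = 9.16·0.074 = 0.6778.
Steady-state error to a unit step: e_ss = 1/(1+K_pos) = 1/1.678 = 0.596.

0.596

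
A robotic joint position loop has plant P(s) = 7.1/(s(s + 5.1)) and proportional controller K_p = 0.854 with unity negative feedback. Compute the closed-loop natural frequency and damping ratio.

ω_n = 2.46 rad/s, ζ = 1.04

1 + K_p·P(s) = 0 gives s² + 5.1s + 6.063 = 0.
So ω_n² = 6.063 ⇒ ω_n = 2.462 rad/s, and ζ = 5.1/(2ω_n) = 1.04.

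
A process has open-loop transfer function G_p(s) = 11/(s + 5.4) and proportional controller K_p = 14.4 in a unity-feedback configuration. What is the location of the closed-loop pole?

Closed-loop transfer function: T(s) = K_p·G_p(s)/(1 + K_p·G_p(s)) = 158.4/(s + 5.4 + 158.4) = 158.4/(s + 163.8).
The closed-loop pole is at s = −163.8.

s = -163.8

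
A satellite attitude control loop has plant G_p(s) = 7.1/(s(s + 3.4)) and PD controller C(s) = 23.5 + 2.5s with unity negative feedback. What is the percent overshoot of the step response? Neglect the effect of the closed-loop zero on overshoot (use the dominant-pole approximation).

Forward path: (23.5 + 2.5s)·7.1/(s(s+3.4)). The closed-loop characteristic equation is s² + (3.4 + 7.1·2.5)s + 7.1·23.5 = 0.
That is s² + 21.15s + 166.8 = 0, so ω_n = 12.92 rad/s and ζ = 21.15/(2·12.92) = 0.8187.
%OS = 100·exp(−πζ/√(1−ζ²)) = 1.13%.

1.13%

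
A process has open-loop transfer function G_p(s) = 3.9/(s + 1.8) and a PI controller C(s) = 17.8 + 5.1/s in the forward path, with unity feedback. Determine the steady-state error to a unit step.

The open loop C(s)G_p(s) has a pole at the origin (type 1), so the static position error constant is infinite and e_ss = 1/(1+∞) = 0.

0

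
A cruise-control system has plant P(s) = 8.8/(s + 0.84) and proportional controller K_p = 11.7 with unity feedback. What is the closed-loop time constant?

Closed-loop transfer function: T(s) = K_p·P(s)/(1 + K_p·P(s)) = 103/(s + 0.84 + 103) = 103/(s + 103.8).
Time constant τ = 1/103.8 = 0.00963 s.

τ = 0.00963 s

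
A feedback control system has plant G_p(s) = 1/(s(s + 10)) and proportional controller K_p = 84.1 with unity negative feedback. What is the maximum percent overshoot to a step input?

From 1 + K_pG_p(s) = 0: s² + 10s + 84.1 = 0 ⇒ ω_n = 9.171, ζ = 0.5452.
%OS = 100·exp(−πζ/√(1−ζ²)) = 100·exp(−π·0.5452/√0.7027) = 13%.

13%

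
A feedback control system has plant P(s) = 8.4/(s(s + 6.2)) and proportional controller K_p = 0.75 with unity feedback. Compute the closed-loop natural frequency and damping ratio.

ω_n = 2.51 rad/s, ζ = 1.24

1 + K_p·P(s) = 0 gives s² + 6.2s + 6.3 = 0.
Matching s² + 2ζω_n s + ω_n²: ω_n = √6.3 = 2.51 rad/s and 2ζω_n = 6.2, so ζ = 6.2/(2·2.51) = 1.24.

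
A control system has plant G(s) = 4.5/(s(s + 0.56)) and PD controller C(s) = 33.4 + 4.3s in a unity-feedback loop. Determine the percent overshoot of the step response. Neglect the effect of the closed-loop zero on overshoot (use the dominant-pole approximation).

Forward path: (33.4 + 4.3s)·4.5/(s(s+0.56)). The closed-loop characteristic equation is s² + (0.56 + 4.5·4.3)s + 4.5·33.4 = 0.
That is s² + 19.91s + 150.3 = 0, so ω_n = 12.26 rad/s and ζ = 19.91/(2·12.26) = 0.812.
%OS = 100·exp(−πζ/√(1−ζ²)) = 1.26%.

1.26%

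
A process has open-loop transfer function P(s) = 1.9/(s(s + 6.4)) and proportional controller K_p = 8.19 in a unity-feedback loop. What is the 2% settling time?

T_s ≈ 1.25 s

The closed-loop denominator s² + 6.4s + 15.56 gives ω_n = √15.56 = 3.945 and ζ = 6.4/(2ω_n) = 0.8112.
2% settling time T_s ≈ 4/(ζω_n) = 4/3.2 = 1.25 s.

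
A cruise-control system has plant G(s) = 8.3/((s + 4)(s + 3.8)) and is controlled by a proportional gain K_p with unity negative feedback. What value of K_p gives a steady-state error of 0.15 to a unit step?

K_p = 10.4

The loop is type 0, so e_ss(step) = 1/(1 + K_pos) with K_pos = K_p·G(0).
G(0) = 0.5461. Require 1/(1 + K_p·0.5461) = 0.15, so 1 + 0.5461·K_p = 6.667.
K_p = (6.667 − 1)/0.5461 = 10.4.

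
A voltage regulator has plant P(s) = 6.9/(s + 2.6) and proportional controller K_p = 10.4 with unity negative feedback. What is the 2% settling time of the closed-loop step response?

Closed-loop transfer function: T(s) = K_p·P(s)/(1 + K_p·P(s)) = 71.76/(s + 2.6 + 71.76) = 71.76/(s + 74.36).
Time constant τ = 1/74.36 = 0.01345 s, so the 2% settling time is about 4τ = 0.0538 s.

T_s ≈ 0.0538 s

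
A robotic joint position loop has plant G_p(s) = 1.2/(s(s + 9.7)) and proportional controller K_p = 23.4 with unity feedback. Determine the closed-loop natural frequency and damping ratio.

ω_n = 5.3 rad/s, ζ = 0.915

1 + K_p·G_p(s) = 0 gives s² + 9.7s + 28.08 = 0.
Matching s² + 2ζω_n s + ω_n²: ω_n = √28.08 = 5.299 rad/s and 2ζω_n = 9.7, so ζ = 9.7/(2·5.299) = 0.915.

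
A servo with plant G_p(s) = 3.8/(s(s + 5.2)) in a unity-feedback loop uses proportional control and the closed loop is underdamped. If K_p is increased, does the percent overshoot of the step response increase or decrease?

Characteristic equation s² + 5.2s + K_p·3.8 = 0: raising K_p raises ω_n while 2ζω_n = 5.2 is fixed, so ζ falls and overshoot grows.

increase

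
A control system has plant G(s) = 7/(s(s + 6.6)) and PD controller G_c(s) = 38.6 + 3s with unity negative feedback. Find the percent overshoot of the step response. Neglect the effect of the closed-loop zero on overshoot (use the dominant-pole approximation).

0.779%

Forward path: (38.6 + 3s)·7/(s(s+6.6)). The closed-loop characteristic equation is s² + (6.6 + 7·3)s + 7·38.6 = 0.
That is s² + 27.6s + 270.2 = 0, so ω_n = 16.44 rad/s and ζ = 27.6/(2·16.44) = 0.8395.
%OS = 100·exp(−πζ/√(1−ζ²)) = 0.779%.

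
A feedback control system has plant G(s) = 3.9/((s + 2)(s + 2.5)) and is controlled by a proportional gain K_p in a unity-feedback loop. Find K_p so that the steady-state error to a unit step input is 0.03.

K_p = 41.5

Steady-state error for a unit step on this type-0 loop is 1/(1 + K_p·G(0)).
G(0) = 0.78. Require 1/(1 + K_p·0.78) = 0.03, so 1 + 0.78·K_p = 33.33.
K_p = (33.33 − 1)/0.78 = 41.5.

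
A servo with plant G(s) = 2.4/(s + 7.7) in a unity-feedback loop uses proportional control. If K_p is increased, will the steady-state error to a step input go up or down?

decrease

e_ss = 1/(1 + K_p·G(0)); a larger K_p raises the denominator, so e_ss decreases.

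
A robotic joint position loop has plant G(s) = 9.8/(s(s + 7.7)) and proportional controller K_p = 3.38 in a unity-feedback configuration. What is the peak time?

The closed-loop denominator s² + 7.7s + 33.12 gives ω_n = √33.12 = 5.755 and ζ = 7.7/(2ω_n) = 0.6689.
Damped frequency ω_d = ω_n√(1−ζ²) = 4.278 rad/s, so peak time T_p = π/ω_d = 0.734 s.

T_p = 0.734 s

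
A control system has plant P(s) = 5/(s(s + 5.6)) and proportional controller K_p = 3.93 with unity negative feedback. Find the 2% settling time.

Closed-loop characteristic equation: s² + 5.6s + 19.65 = 0, so ω_n = 4.433 rad/s and ζ = 5.6/(2·4.433) = 0.6317.
2% settling time T_s ≈ 4/(ζω_n) = 4/2.8 = 1.43 s.

T_s ≈ 1.43 s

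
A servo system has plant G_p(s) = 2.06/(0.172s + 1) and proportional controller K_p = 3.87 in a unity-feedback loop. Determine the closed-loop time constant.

Closed loop: T(s) = K_p·G_p/(1+K_p·G_p) = 7.972/(0.172s + 1 + 7.972), with pole at s = −(1 + 7.972)/0.172 = −52.16.
Closed-loop time constant τ = 1/52.16 = 0.0192 s.

τ = 0.0192 s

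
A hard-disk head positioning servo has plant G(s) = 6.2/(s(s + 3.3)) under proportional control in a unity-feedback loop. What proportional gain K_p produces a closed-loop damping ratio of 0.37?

Closed-loop characteristic equation: s² + 3.3s + K_p·6.2 = 0.
So ω_n = √(6.2K_p) and 2ζω_n = 3.3, giving ζ = 3.3/(2√(6.2K_p)).
Setting ζ = 0.37: √(6.2K_p) = 3.3/(2·0.37) = 4.459, so K_p = 19.89/6.2 = 3.21.

K_p = 3.21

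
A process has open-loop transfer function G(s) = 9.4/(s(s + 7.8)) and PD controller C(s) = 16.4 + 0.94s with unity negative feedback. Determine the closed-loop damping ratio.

Forward path: (16.4 + 0.94s)·9.4/(s(s+7.8)). The closed-loop characteristic equation is s² + (7.8 + 9.4·0.94)s + 9.4·16.4 = 0.
That is s² + 16.64s + 154.2 = 0, so ω_n = 12.42 rad/s and ζ = 16.64/(2·12.42) = 0.6699.

ζ = 0.67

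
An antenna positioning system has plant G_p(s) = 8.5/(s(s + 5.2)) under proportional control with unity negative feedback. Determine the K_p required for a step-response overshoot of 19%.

From %OS = 100·exp(−πζ/√(1−ζ²)) = 19%, ζ = −ln(0.19)/√(π²+ln²(0.19)) = 0.4673.
Characteristic equation s² + 5.2s + 8.5K_p = 0 gives ζ = 5.2/(2√(8.5K_p)).
Setting ζ = 0.4673: √(8.5K_p) = 5.2/(2·0.4673) = 5.563, so K_p = 30.95/8.5 = 3.64.

K_p = 3.64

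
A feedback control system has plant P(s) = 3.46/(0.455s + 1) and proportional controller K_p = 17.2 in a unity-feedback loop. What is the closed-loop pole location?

Closed loop: T(s) = K_p·P/(1+K_p·P) = 59.51/(0.455s + 1 + 59.51), with pole at s = −(1 + 59.51)/0.455 = −133.

s = -133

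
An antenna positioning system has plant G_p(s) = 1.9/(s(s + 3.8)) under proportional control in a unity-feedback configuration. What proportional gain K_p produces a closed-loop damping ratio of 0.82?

K_p = 2.83

Closed-loop characteristic equation: s² + 3.8s + K_p·1.9 = 0.
So ω_n = √(1.9K_p) and 2ζω_n = 3.8, giving ζ = 3.8/(2√(1.9K_p)).
Setting ζ = 0.82: √(1.9K_p) = 3.8/(2·0.82) = 2.317, so K_p = 5.369/1.9 = 2.83.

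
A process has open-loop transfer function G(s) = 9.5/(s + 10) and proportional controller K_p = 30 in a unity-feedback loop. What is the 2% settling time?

T_s ≈ 0.0136 s

Closed-loop transfer function: T(s) = K_p·G(s)/(1 + K_p·G(s)) = 285/(s + 10 + 285) = 285/(s + 295).
Time constant τ = 1/295 = 0.00339 s, so the 2% settling time is about 4τ = 0.0136 s.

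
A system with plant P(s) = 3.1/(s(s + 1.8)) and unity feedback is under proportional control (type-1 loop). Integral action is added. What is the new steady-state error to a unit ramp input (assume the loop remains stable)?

0

The integrator raises the loop to type 2, so K_v → ∞ and e_ss to a ramp is zero.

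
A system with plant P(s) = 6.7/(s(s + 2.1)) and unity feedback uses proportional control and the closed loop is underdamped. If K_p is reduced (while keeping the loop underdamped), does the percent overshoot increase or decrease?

ζ = 2.1/(2√(6.7K_p)) rises as K_p falls; higher damping means less overshoot.

decrease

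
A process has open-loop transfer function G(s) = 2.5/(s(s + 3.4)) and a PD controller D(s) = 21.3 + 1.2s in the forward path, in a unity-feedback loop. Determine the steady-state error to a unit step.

The open loop D(s)G(s) has a pole at the origin (type 1), so the static position error constant is infinite and e_ss = 1/(1+∞) = 0.

0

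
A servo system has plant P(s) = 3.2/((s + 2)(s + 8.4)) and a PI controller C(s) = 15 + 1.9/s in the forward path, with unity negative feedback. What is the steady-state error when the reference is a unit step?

0

The open loop C(s)P(s) has a pole at the origin (type 1), so the static position error constant is infinite and e_ss = 1/(1+∞) = 0.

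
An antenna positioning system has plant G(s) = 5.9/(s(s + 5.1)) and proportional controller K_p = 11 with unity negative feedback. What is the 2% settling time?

T_s ≈ 1.57 s

Closed-loop characteristic equation: s² + 5.1s + 64.9 = 0, so ω_n = 8.056 rad/s and ζ = 5.1/(2·8.056) = 0.3165.
2% settling time T_s ≈ 4/(ζω_n) = 4/2.55 = 1.57 s.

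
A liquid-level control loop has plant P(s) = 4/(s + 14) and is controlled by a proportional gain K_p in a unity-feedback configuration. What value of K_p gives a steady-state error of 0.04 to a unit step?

For a type-0 loop with proportional control, e_ss = 1/(1 + K_p·P(0)).
P(0) = 0.2857. Require 1/(1 + K_p·0.2857) = 0.04, so 1 + 0.2857·K_p = 25.
K_p = (25 − 1)/0.2857 = 84.

K_p = 84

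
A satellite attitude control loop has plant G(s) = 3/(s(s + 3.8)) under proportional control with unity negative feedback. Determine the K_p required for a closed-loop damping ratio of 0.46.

K_p = 5.69

Closed-loop characteristic equation: s² + 3.8s + K_p·3 = 0.
So ω_n = √(3K_p) and 2ζω_n = 3.8, giving ζ = 3.8/(2√(3K_p)).
Setting ζ = 0.46: √(3K_p) = 3.8/(2·0.46) = 4.13, so K_p = 17.06/3 = 5.69.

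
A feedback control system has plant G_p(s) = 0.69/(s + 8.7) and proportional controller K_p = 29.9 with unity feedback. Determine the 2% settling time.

Closed-loop transfer function: T(s) = K_p·G_p(s)/(1 + K_p·G_p(s)) = 20.63/(s + 8.7 + 20.63) = 20.63/(s + 29.33).
Time constant τ = 1/29.33 = 0.03409 s, so the 2% settling time is about 4τ = 0.136 s.

T_s ≈ 0.136 s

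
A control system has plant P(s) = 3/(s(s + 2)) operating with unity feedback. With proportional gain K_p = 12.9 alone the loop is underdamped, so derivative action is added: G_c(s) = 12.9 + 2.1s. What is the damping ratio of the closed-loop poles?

ζ = 0.667

Forward path: (12.9 + 2.1s)·3/(s(s+2)). The closed-loop characteristic equation is s² + (2 + 3·2.1)s + 3·12.9 = 0.
That is s² + 8.3s + 38.7 = 0, so ω_n = 6.221 rad/s and ζ = 8.3/(2·6.221) = 0.6671.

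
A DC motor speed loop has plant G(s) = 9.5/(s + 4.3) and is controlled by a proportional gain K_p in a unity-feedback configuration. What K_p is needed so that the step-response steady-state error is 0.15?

The loop is type 0, so e_ss(step) = 1/(1 + K_pos) with K_pos = K_p·G(0).
G(0) = 2.209. Require 1/(1 + K_p·2.209) = 0.15, so 1 + 2.209·K_p = 6.667.
K_p = (6.667 − 1)/2.209 = 2.56.

K_p = 2.56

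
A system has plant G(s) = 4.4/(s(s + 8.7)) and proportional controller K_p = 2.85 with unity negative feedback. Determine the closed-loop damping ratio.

ζ = 1.23

The closed-loop denominator is s(s+8.7) + 2.85·4.4 = s² + 8.7s + 12.54.
Matching s² + 2ζω_n s + ω_n²: ω_n = √12.54 = 3.541 rad/s and 2ζω_n = 8.7, so ζ = 8.7/(2·3.541) = 1.23.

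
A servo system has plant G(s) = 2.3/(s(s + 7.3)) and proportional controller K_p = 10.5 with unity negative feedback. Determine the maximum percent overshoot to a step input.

The closed-loop denominator s² + 7.3s + 24.15 gives ω_n = √24.15 = 4.914 and ζ = 7.3/(2ω_n) = 0.7427.
%OS = 100·exp(−πζ/√(1−ζ²)) = 100·exp(−π·0.7427/√0.4483) = 3.07%.

3.07%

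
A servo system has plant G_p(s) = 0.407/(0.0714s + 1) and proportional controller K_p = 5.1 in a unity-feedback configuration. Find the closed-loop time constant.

Closed loop: T(s) = K_p·G_p/(1+K_p·G_p) = 2.076/(0.0714s + 1 + 2.076), with pole at s = −(1 + 2.076)/0.0714 = −43.08.
Closed-loop time constant τ = 1/43.08 = 0.0232 s.

τ = 0.0232 s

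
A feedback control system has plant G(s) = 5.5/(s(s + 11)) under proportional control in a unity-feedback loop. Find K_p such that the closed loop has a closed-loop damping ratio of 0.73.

K_p = 10.3

Closed-loop characteristic equation: s² + 11s + K_p·5.5 = 0.
So ω_n = √(5.5K_p) and 2ζω_n = 11, giving ζ = 11/(2√(5.5K_p)).
Setting ζ = 0.73: √(5.5K_p) = 11/(2·0.73) = 7.534, so K_p = 56.76/5.5 = 10.3.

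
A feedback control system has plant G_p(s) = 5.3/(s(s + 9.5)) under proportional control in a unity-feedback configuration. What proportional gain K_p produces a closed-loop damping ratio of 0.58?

K_p = 12.7

Closed-loop characteristic equation: s² + 9.5s + K_p·5.3 = 0.
So ω_n = √(5.3K_p) and 2ζω_n = 9.5, giving ζ = 9.5/(2√(5.3K_p)).
Setting ζ = 0.58: √(5.3K_p) = 9.5/(2·0.58) = 8.19, so K_p = 67.07/5.3 = 12.7.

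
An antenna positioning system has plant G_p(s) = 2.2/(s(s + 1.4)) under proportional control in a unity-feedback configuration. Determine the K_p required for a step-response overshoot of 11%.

K_p = 0.674

From %OS = 100·exp(−πζ/√(1−ζ²)) = 11%, ζ = −ln(0.11)/√(π²+ln²(0.11)) = 0.5749.
Characteristic equation s² + 1.4s + 2.2K_p = 0 gives ζ = 1.4/(2√(2.2K_p)).
Setting ζ = 0.5749: √(2.2K_p) = 1.4/(2·0.5749) = 1.218, so K_p = 1.483/2.2 = 0.674.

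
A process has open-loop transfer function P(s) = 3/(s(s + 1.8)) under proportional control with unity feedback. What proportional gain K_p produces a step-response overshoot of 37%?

From %OS = 100·exp(−πζ/√(1−ζ²)) = 37%, ζ = −ln(0.37)/√(π²+ln²(0.37)) = 0.3017.
Characteristic equation s² + 1.8s + 3K_p = 0 gives ζ = 1.8/(2√(3K_p)).
Setting ζ = 0.3017: √(3K_p) = 1.8/(2·0.3017) = 2.983, so K_p = 8.897/3 = 2.97.

K_p = 2.97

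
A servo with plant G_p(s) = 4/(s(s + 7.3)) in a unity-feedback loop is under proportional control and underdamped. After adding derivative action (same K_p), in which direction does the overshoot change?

decrease

With PD the characteristic equation becomes s² + (a + K·K_d)s + K·K_p = 0; the damping term grows, ζ rises, overshoot falls.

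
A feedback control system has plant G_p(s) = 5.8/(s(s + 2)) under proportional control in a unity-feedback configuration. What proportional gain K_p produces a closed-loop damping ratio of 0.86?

Closed-loop characteristic equation: s² + 2s + K_p·5.8 = 0.
So ω_n = √(5.8K_p) and 2ζω_n = 2, giving ζ = 2/(2√(5.8K_p)).
Setting ζ = 0.86: √(5.8K_p) = 2/(2·0.86) = 1.163, so K_p = 1.352/5.8 = 0.233.

K_p = 0.233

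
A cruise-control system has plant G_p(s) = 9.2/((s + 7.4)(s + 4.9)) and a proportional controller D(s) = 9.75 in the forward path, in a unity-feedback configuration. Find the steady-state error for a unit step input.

0.288

The loop is type 0. Static position error constant K_pos = D(0)·G_p(0) = 9.75·0.2537 = 2.474.
Steady-state error to a unit step: e_ss = 1/(1+K_pos) = 1/3.474 = 0.288.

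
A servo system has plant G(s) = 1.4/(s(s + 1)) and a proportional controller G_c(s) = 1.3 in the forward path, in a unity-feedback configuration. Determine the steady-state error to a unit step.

0

The open loop G_c(s)G(s) has a pole at the origin (type 1), so the static position error constant is infinite and e_ss = 1/(1+∞) = 0.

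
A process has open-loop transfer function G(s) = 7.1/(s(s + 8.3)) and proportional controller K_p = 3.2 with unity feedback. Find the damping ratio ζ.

1 + K_p·G(s) = 0 gives s² + 8.3s + 22.72 = 0.
So ω_n² = 22.72 ⇒ ω_n = 4.767 rad/s, and ζ = 8.3/(2ω_n) = 0.871.

ζ = 0.871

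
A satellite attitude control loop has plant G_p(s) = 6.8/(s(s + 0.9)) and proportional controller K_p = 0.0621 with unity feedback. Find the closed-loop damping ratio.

With unity feedback the closed-loop characteristic equation is s² + 0.9s + 0.0621·6.8 = s² + 0.9s + 0.4223 = 0.
Matching s² + 2ζω_n s + ω_n²: ω_n = √0.4223 = 0.6498 rad/s and 2ζω_n = 0.9, so ζ = 0.9/(2·0.6498) = 0.692.

ζ = 0.692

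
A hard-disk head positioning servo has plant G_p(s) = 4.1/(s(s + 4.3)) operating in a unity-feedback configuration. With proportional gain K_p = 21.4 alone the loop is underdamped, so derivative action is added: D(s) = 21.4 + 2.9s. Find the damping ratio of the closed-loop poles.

Forward path: (21.4 + 2.9s)·4.1/(s(s+4.3)). The closed-loop characteristic equation is s² + (4.3 + 4.1·2.9)s + 4.1·21.4 = 0.
That is s² + 16.19s + 87.74 = 0, so ω_n = 9.367 rad/s and ζ = 16.19/(2·9.367) = 0.8642.

ζ = 0.864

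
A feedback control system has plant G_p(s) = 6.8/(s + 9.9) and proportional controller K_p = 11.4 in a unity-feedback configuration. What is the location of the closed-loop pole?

s = -87.42

Closed-loop transfer function: T(s) = K_p·G_p(s)/(1 + K_p·G_p(s)) = 77.52/(s + 9.9 + 77.52) = 77.52/(s + 87.42).
The closed-loop pole is at s = −87.42.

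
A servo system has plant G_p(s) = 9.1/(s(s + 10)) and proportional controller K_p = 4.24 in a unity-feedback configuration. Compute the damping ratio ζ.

ζ = 0.805

The closed-loop denominator is s(s+10) + 4.24·9.1 = s² + 10s + 38.58.
Matching s² + 2ζω_n s + ω_n²: ω_n = √38.58 = 6.212 rad/s and 2ζω_n = 10, so ζ = 10/(2·6.212) = 0.805.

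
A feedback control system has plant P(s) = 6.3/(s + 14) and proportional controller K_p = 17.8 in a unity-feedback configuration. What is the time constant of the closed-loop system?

Closed-loop transfer function: T(s) = K_p·P(s)/(1 + K_p·P(s)) = 112.1/(s + 14 + 112.1) = 112.1/(s + 126.1).
Time constant τ = 1/126.1 = 0.00793 s.

τ = 0.00793 s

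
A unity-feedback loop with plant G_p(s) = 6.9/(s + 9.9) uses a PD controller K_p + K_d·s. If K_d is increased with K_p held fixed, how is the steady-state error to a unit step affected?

unchanged

At s = 0 the derivative term contributes nothing: C(0) = K_p regardless of K_d, so K_pos = K_p·G_p(0) and e_ss are unchanged.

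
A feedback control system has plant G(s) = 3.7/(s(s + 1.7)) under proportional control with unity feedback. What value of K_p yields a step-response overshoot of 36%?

From %OS = 100·exp(−πζ/√(1−ζ²)) = 36%, ζ = −ln(0.36)/√(π²+ln²(0.36)) = 0.3093.
Characteristic equation s² + 1.7s + 3.7K_p = 0 gives ζ = 1.7/(2√(3.7K_p)).
Setting ζ = 0.3093: √(3.7K_p) = 1.7/(2·0.3093) = 2.749, so K_p = 7.554/3.7 = 2.04.

K_p = 2.04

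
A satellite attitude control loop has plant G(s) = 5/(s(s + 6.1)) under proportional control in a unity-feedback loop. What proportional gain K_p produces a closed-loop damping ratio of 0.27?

Closed-loop characteristic equation: s² + 6.1s + K_p·5 = 0.
So ω_n = √(5K_p) and 2ζω_n = 6.1, giving ζ = 6.1/(2√(5K_p)).
Setting ζ = 0.27: √(5K_p) = 6.1/(2·0.27) = 11.3, so K_p = 127.6/5 = 25.5.

K_p = 25.5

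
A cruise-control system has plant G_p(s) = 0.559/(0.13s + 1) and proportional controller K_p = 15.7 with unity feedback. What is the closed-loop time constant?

Closed loop: T(s) = K_p·G_p/(1+K_p·G_p) = 8.776/(0.13s + 1 + 8.776), with pole at s = −(1 + 8.776)/0.13 = −75.2.
Closed-loop time constant τ = 1/75.2 = 0.0133 s.

τ = 0.0133 s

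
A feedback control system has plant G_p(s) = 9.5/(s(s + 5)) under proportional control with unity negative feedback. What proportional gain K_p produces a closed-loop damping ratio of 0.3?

Closed-loop characteristic equation: s² + 5s + K_p·9.5 = 0.
So ω_n = √(9.5K_p) and 2ζω_n = 5, giving ζ = 5/(2√(9.5K_p)).
Setting ζ = 0.3: √(9.5K_p) = 5/(2·0.3) = 8.333, so K_p = 69.44/9.5 = 7.31.

K_p = 7.31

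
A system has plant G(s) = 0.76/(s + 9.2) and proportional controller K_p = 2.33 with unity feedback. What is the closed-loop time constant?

Closed-loop transfer function: T(s) = K_p·G(s)/(1 + K_p·G(s)) = 1.771/(s + 9.2 + 1.771) = 1.771/(s + 10.97).
Time constant τ = 1/10.97 = 0.0912 s.

τ = 0.0912 s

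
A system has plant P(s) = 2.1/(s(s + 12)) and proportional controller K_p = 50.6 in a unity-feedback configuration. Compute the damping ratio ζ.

1 + K_p·P(s) = 0 gives s² + 12s + 106.3 = 0.
Matching s² + 2ζω_n s + ω_n²: ω_n = √106.3 = 10.31 rad/s and 2ζω_n = 12, so ζ = 12/(2·10.31) = 0.582.

ζ = 0.582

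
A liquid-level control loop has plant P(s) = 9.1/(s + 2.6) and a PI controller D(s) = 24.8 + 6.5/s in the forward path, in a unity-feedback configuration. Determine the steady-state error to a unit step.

The open loop D(s)P(s) has a pole at the origin (type 1), so the static position error constant is infinite and e_ss = 1/(1+∞) = 0.

0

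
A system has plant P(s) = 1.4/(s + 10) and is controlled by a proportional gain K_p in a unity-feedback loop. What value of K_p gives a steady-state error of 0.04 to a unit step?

The loop is type 0, so e_ss(step) = 1/(1 + K_pos) with K_pos = K_p·P(0).
P(0) = 0.14. Require 1/(1 + K_p·0.14) = 0.04, so 1 + 0.14·K_p = 25.
K_p = (25 − 1)/0.14 = 171.

K_p = 171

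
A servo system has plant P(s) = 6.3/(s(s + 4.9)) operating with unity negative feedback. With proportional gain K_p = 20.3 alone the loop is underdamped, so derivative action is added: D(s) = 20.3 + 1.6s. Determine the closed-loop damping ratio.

ζ = 0.662

Forward path: (20.3 + 1.6s)·6.3/(s(s+4.9)). The closed-loop characteristic equation is s² + (4.9 + 6.3·1.6)s + 6.3·20.3 = 0.
That is s² + 14.98s + 127.9 = 0, so ω_n = 11.31 rad/s and ζ = 14.98/(2·11.31) = 0.6623.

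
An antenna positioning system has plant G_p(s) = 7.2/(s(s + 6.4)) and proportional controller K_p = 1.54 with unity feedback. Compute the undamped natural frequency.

1 + K_p·G_p(s) = 0 gives s² + 6.4s + 11.09 = 0.
Matching s² + 2ζω_n s + ω_n²: ω_n = √11.09 = 3.33 rad/s and 2ζω_n = 6.4, so ζ = 6.4/(2·3.33) = 0.961.

ω_n = 3.33 rad/s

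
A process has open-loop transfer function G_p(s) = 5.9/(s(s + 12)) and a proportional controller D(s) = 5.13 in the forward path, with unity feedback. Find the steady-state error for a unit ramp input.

The loop has one pole at the origin (type 1). Velocity error constant K_v = lim_{s→0} s·D(s)G_p(s) = 5.13·5.9/12 = 2.522.
Steady-state error to a unit ramp: e_ss = 1/K_v = 0.396.

0.396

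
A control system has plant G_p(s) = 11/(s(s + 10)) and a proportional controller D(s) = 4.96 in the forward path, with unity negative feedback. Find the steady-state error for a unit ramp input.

The loop has one pole at the origin (type 1). Velocity error constant K_v = lim_{s→0} s·D(s)G_p(s) = 4.96·11/10 = 5.456.
Steady-state error to a unit ramp: e_ss = 1/K_v = 0.183.

0.183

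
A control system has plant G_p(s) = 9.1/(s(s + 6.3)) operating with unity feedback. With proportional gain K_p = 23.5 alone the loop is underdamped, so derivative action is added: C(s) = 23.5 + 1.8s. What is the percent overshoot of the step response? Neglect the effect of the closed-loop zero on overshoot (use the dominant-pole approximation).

Forward path: (23.5 + 1.8s)·9.1/(s(s+6.3)). The closed-loop characteristic equation is s² + (6.3 + 9.1·1.8)s + 9.1·23.5 = 0.
That is s² + 22.68s + 213.8 = 0, so ω_n = 14.62 rad/s and ζ = 22.68/(2·14.62) = 0.7755.
%OS = 100·exp(−πζ/√(1−ζ²)) = 2.11%.

2.11%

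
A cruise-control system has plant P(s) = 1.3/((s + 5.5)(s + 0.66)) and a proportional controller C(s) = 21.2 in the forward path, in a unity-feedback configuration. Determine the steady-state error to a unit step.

The loop is type 0. Static position error constant K_pos = C(0)·P(0) = 21.2·0.3581 = 7.592.
Steady-state error to a unit step: e_ss = 1/(1+K_pos) = 1/8.592 = 0.116.

0.116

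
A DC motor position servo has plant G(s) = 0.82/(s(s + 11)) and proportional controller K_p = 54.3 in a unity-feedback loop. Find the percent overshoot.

1.03%

From 1 + K_pG(s) = 0: s² + 11s + 44.53 = 0 ⇒ ω_n = 6.673, ζ = 0.8242.
%OS = 100·exp(−πζ/√(1−ζ²)) = 100·exp(−π·0.8242/√0.3206) = 1.03%.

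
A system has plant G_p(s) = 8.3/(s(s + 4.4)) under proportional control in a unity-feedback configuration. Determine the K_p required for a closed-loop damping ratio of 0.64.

K_p = 1.42

Closed-loop characteristic equation: s² + 4.4s + K_p·8.3 = 0.
So ω_n = √(8.3K_p) and 2ζω_n = 4.4, giving ζ = 4.4/(2√(8.3K_p)).
Setting ζ = 0.64: √(8.3K_p) = 4.4/(2·0.64) = 3.438, so K_p = 11.82/8.3 = 1.42.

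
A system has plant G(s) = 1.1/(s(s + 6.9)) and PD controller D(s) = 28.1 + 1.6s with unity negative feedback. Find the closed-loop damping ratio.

Forward path: (28.1 + 1.6s)·1.1/(s(s+6.9)). The closed-loop characteristic equation is s² + (6.9 + 1.1·1.6)s + 1.1·28.1 = 0.
That is s² + 8.66s + 30.91 = 0, so ω_n = 5.56 rad/s and ζ = 8.66/(2·5.56) = 0.7788.

ζ = 0.779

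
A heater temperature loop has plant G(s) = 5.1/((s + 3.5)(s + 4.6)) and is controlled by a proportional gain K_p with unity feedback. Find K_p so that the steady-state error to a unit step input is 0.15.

K_p = 17.9

For a type-0 loop with proportional control, e_ss = 1/(1 + K_p·G(0)).
G(0) = 0.3168. Require 1/(1 + K_p·0.3168) = 0.15, so 1 + 0.3168·K_p = 6.667.
K_p = (6.667 − 1)/0.3168 = 17.9.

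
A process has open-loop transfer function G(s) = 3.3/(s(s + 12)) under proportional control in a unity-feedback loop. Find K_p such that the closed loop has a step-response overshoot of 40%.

K_p = 139

From %OS = 100·exp(−πζ/√(1−ζ²)) = 40%, ζ = −ln(0.4)/√(π²+ln²(0.4)) = 0.28.
Characteristic equation s² + 12s + 3.3K_p = 0 gives ζ = 12/(2√(3.3K_p)).
Setting ζ = 0.28: √(3.3K_p) = 12/(2·0.28) = 21.43, so K_p = 459.2/3.3 = 139.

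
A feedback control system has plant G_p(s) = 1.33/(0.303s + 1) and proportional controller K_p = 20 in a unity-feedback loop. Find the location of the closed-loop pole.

Closed loop: T(s) = K_p·G_p/(1+K_p·G_p) = 26.6/(0.303s + 1 + 26.6), with pole at s = −(1 + 26.6)/0.303 = −91.09.

s = -91.09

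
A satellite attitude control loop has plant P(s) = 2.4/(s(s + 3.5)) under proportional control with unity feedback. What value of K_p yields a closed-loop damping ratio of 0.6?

K_p = 3.54

Closed-loop characteristic equation: s² + 3.5s + K_p·2.4 = 0.
So ω_n = √(2.4K_p) and 2ζω_n = 3.5, giving ζ = 3.5/(2√(2.4K_p)).
Setting ζ = 0.6: √(2.4K_p) = 3.5/(2·0.6) = 2.917, so K_p = 8.507/2.4 = 3.54.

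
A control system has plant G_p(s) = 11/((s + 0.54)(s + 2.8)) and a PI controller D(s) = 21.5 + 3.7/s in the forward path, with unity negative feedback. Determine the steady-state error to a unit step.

0

The open loop D(s)G_p(s) has a pole at the origin (type 1), so the static position error constant is infinite and e_ss = 1/(1+∞) = 0.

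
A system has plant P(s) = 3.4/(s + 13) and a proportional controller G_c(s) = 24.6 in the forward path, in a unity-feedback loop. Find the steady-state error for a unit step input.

The loop is type 0. Static position error constant K_pos = G_c(0)·P(0) = 24.6·0.2615 = 6.434.
Steady-state error to a unit step: e_ss = 1/(1+K_pos) = 1/7.434 = 0.135.

0.135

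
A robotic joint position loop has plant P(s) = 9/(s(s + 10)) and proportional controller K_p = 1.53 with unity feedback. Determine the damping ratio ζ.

The closed-loop denominator is s(s+10) + 1.53·9 = s² + 10s + 13.77.
Matching s² + 2ζω_n s + ω_n²: ω_n = √13.77 = 3.711 rad/s and 2ζω_n = 10, so ζ = 10/(2·3.711) = 1.35.

ζ = 1.35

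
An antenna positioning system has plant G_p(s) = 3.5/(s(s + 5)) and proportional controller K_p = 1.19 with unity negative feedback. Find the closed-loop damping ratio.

ζ = 1.22

1 + K_p·G_p(s) = 0 gives s² + 5s + 4.165 = 0.
Matching s² + 2ζω_n s + ω_n²: ω_n = √4.165 = 2.041 rad/s and 2ζω_n = 5, so ζ = 5/(2·2.041) = 1.22.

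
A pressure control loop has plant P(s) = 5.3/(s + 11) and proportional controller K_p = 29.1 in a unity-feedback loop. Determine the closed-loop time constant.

Closed-loop transfer function: T(s) = K_p·P(s)/(1 + K_p·P(s)) = 154.2/(s + 11 + 154.2) = 154.2/(s + 165.2).
Time constant τ = 1/165.2 = 0.00605 s.

τ = 0.00605 s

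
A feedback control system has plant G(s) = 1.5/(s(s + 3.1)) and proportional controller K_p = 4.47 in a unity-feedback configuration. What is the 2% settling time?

The closed-loop denominator s² + 3.1s + 6.705 gives ω_n = √6.705 = 2.589 and ζ = 3.1/(2ω_n) = 0.5986.
2% settling time T_s ≈ 4/(ζω_n) = 4/1.55 = 2.58 s.

T_s ≈ 2.58 s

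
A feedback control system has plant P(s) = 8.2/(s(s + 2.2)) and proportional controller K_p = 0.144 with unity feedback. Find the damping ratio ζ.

ζ = 1.01

1 + K_p·P(s) = 0 gives s² + 2.2s + 1.181 = 0.
So ω_n² = 1.181 ⇒ ω_n = 1.087 rad/s, and ζ = 2.2/(2ω_n) = 1.01.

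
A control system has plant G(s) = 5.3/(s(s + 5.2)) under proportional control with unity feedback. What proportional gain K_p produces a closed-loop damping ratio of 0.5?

Closed-loop characteristic equation: s² + 5.2s + K_p·5.3 = 0.
So ω_n = √(5.3K_p) and 2ζω_n = 5.2, giving ζ = 5.2/(2√(5.3K_p)).
Setting ζ = 0.5: √(5.3K_p) = 5.2/(2·0.5) = 5.2, so K_p = 27.04/5.3 = 5.1.

K_p = 5.1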